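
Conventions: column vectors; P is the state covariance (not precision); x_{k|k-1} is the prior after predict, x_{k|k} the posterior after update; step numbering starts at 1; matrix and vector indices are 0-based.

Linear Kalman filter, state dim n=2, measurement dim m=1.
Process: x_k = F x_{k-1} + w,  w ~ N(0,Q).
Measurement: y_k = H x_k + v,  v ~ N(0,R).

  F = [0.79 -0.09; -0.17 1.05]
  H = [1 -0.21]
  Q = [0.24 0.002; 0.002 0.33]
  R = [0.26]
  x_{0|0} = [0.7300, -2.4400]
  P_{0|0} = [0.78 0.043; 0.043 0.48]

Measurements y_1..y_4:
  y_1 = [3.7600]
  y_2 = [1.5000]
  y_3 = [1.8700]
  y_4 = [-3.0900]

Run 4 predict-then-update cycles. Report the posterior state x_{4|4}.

x_post = [-1.2883, -1.0057]

step 1: x^-=[0.7963, -2.6861]  P^-=[0.7246 -0.1118; -0.1118 0.8664]  S=[1.0697]  K=[0.6993; -0.2746]  nu=[2.3996]  x^+=[2.4743, -3.3450]  P^+=[0.2015 0.0936; 0.0936 0.7857]
step 2: x^-=[2.2558, -3.9329]  P^-=[0.3588 -0.0202; -0.0202 1.1687]  S=[0.6788]  K=[0.5348; -0.3913]  nu=[-1.5817]  x^+=[1.4099, -3.3139]  P^+=[0.1646 0.1218; 0.1218 1.0647]
step 3: x^-=[1.4121, -3.7193]  P^-=[0.3340 -0.0178; -0.0178 1.4651]  S=[0.6661]  K=[0.5071; -0.4886]  nu=[-0.3231]  x^+=[1.2482, -3.5614]  P^+=[0.1628 0.1472; 0.1472 1.3061]
step 4: x^-=[1.3066, -3.9517]  P^-=[0.3312 -0.0189; -0.0189 1.7221]  S=[0.6751]  K=[0.4965; -0.5637]  nu=[-5.2265]  x^+=[-1.2883, -1.0057]  P^+=[0.1648 0.1700; 0.1700 1.5076]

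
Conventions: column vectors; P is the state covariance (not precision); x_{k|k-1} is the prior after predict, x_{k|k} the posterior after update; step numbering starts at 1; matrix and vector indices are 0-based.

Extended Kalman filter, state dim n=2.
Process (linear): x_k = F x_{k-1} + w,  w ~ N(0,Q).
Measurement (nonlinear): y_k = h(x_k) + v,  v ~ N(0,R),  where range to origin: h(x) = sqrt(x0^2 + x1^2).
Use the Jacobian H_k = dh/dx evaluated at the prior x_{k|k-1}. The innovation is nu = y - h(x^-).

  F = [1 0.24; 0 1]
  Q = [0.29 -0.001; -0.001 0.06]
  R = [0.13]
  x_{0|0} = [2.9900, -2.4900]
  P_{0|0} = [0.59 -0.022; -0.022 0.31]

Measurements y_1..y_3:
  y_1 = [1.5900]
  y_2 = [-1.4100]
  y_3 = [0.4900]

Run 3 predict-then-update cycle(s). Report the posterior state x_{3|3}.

step 1: x^-=[2.3924, -2.4900]  P^-=[0.8873 0.0514; 0.0514 0.3700]  H_jac=[0.6928 -0.7211]  S=[0.6970]  K=[0.8289; -0.3317]  nu=[-1.8631]  x^+=[0.8482, -1.8720]  P^+=[0.4085 0.2430; 0.2430 0.2933]
step 2: x^-=[0.3989, -1.8720]  P^-=[0.8320 0.3124; 0.3124 0.3533]  H_jac=[0.2084 -0.9780]  S=[0.3767]  K=[-0.3508; -0.7444]  nu=[-3.3240]  x^+=[1.5650, 0.6024]  P^+=[0.7857 0.2140; 0.2140 0.1446]
step 3: x^-=[1.7096, 0.6024]  P^-=[1.1867 0.2477; 0.2477 0.2046]  H_jac=[0.9432 0.3323]  S=[1.3635]  K=[0.8812; 0.2212]  nu=[-1.3226]  x^+=[0.5441, 0.3098]  P^+=[0.1278 -0.0181; -0.0181 0.1378]

x_post = [0.5441, 0.3098]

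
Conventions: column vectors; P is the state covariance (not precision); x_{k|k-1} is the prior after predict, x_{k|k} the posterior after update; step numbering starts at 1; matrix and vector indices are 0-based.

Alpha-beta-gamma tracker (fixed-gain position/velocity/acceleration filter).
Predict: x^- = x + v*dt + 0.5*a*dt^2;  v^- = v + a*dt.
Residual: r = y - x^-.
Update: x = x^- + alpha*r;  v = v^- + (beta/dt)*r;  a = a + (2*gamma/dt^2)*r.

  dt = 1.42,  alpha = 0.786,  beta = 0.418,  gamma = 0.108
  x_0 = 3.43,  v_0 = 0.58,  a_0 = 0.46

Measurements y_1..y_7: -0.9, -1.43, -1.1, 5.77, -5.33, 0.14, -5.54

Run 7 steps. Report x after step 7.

x_post = -4.6093

step 1: x_pred=4.7174  r=-5.6174  x^+=0.3021  v^+=-0.4204  a^+=-0.1417
step 2: x_pred=-0.4377  r=-0.9923  x^+=-1.2176  v^+=-0.9137  a^+=-0.2480
step 3: x_pred=-2.7652  r=1.6652  x^+=-1.4564  v^+=-0.7758  a^+=-0.0697
step 4: x_pred=-2.6282  r=8.3982  x^+=3.9728  v^+=1.5975  a^+=0.8300
step 5: x_pred=7.0780  r=-12.4080  x^+=-2.6747  v^+=-0.8765  a^+=-0.4992
step 6: x_pred=-4.4226  r=4.5626  x^+=-0.8364  v^+=-0.2423  a^+=-0.0104
step 7: x_pred=-1.1909  r=-4.3491  x^+=-4.6093  v^+=-1.5373  a^+=-0.4763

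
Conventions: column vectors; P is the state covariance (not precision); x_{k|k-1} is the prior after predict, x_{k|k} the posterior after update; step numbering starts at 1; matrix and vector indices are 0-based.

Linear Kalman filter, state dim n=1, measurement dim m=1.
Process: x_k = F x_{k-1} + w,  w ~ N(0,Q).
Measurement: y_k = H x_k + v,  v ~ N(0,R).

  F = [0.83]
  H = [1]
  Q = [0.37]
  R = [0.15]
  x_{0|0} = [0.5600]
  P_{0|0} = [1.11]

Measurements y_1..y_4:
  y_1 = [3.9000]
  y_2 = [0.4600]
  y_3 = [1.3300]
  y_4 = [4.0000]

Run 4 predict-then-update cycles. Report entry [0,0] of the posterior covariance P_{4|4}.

P_post[0,0] = 0.1123

step 1: x^-=[0.4648]  P^-=[1.1347]  S=[1.2847]  K=[0.8832]  nu=[3.4352]  x^+=[3.4989]  P^+=[0.1325]
step 2: x^-=[2.9041]  P^-=[0.4613]  S=[0.6113]  K=[0.7546]  nu=[-2.4441]  x^+=[1.0598]  P^+=[0.1132]
step 3: x^-=[0.8796]  P^-=[0.4480]  S=[0.5980]  K=[0.7492]  nu=[0.4504]  x^+=[1.2170]  P^+=[0.1124]
step 4: x^-=[1.0101]  P^-=[0.4474]  S=[0.5974]  K=[0.7489]  nu=[2.9899]  x^+=[3.2493]  P^+=[0.1123]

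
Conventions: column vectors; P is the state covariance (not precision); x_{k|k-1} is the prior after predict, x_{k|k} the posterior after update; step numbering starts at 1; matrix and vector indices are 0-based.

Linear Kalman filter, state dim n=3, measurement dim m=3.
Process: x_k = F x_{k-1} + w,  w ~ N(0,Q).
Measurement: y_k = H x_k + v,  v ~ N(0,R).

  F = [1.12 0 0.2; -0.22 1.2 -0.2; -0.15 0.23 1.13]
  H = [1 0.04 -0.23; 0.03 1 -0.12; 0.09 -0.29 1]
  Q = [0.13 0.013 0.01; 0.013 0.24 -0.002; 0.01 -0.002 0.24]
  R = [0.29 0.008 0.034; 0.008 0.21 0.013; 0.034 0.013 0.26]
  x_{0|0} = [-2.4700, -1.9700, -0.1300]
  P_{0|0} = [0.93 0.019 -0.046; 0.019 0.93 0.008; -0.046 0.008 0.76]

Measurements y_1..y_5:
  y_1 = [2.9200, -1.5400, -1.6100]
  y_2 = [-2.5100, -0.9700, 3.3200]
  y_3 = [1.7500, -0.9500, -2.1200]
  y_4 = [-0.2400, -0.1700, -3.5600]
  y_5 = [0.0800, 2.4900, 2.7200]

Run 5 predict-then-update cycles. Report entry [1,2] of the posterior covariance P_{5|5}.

step 1: x^-=[-2.7924, -1.7946, -0.2295]  P^-=[1.3064 -0.2068 -0.0261; -0.2068 1.6367 0.1298; -0.0261 0.1298 1.2990]  S=[1.6608 -0.0857 -0.1186; -0.0857 1.8232 -0.4970; -0.1186 -0.4970 1.6381]  K=[0.7950 -0.0130 0.1461; -0.0536 0.8958 0.0460; -0.1233 0.2034 0.8214]  nu=[5.7314, 0.3108, -1.6496]  x^+=[1.5190, -1.8990, -2.2279]  P^+=[0.2453 0.0034 0.0438; 0.0034 0.1976 0.0788; 0.0438 0.0788 0.2309]
step 2: x^-=[1.2557, -2.1675, -3.1822]  P^-=[0.4666 -0.0449 0.0795; -0.0449 0.5099 0.1013; 0.0795 0.1013 0.5767]  S=[0.7459 -0.0205 0.0390; -0.0205 0.7011 -0.1001; 0.0390 -0.1001 0.8413]  K=[0.5912 -0.0218 0.1299; -0.0459 0.7105 0.0265; -0.0974 0.1436 0.6807]  nu=[-4.4109, 0.7779, 5.7606]  x^+=[-0.6206, -1.2593, 1.2804]  P^+=[0.1842 0.0008 0.0372; 0.0008 0.1563 0.0598; 0.0372 0.0598 0.1895]
step 3: x^-=[-0.4390, -1.6307, 1.2504]  P^-=[0.3854 -0.0346 0.0709; -0.0346 0.4558 0.0745; 0.0709 0.0745 0.5129]  S=[0.6665 -0.0091 0.0327; -0.0091 0.6531 -0.1041; 0.0327 -0.1041 0.7857]  K=[0.5454 -0.0212 0.1216; -0.0416 0.6845 0.0150; -0.0965 0.1259 0.6541]  nu=[2.5418, 0.8439, -3.8037]  x^+=[0.4669, -1.2157, -1.3767]  P^+=[0.1701 0.0006 0.0347; 0.0006 0.1502 0.0549; 0.0347 0.0549 0.1812]
step 4: x^-=[0.2476, -1.2862, -1.9054]  P^-=[0.3662 -0.0316 0.0680; -0.0316 0.4481 0.0683; 0.0680 0.0683 0.4999]  S=[0.6483 -0.0055 0.0297; -0.0055 0.6469 -0.1066; 0.0297 -0.1066 0.7748]  K=[0.5332 -0.0203 0.1189; -0.0400 0.6802 0.0118; -0.0969 0.1219 0.6480]  nu=[-0.8744, 0.8801, -2.0499]  x^+=[-0.4801, -0.6768, -3.0416]  P^+=[0.1663 0.0006 0.0340; 0.0006 0.1491 0.0537; 0.0340 0.0537 0.1793]
step 5: x^-=[-1.1460, -0.0982, -3.5207]  P^-=[0.3610 -0.0305 0.0672; -0.0305 0.4468 0.0669; 0.0672 0.0669 0.4969]  S=[0.6434 -0.0044 0.0287; -0.0044 0.6459 -0.1071; 0.0287 -0.1071 0.7723]  K=[0.5297 -0.0198 0.1181; -0.0394 0.6795 0.0111; -0.0970 0.1210 0.6465]  nu=[0.4202, 2.2001, 6.3154]  x^+=[-0.2209, 1.4501, 0.7880]  P^+=[0.1652 0.0007 0.0338; 0.0007 0.1489 0.0535; 0.0338 0.0535 0.1788]

P_post[1,2] = 0.0535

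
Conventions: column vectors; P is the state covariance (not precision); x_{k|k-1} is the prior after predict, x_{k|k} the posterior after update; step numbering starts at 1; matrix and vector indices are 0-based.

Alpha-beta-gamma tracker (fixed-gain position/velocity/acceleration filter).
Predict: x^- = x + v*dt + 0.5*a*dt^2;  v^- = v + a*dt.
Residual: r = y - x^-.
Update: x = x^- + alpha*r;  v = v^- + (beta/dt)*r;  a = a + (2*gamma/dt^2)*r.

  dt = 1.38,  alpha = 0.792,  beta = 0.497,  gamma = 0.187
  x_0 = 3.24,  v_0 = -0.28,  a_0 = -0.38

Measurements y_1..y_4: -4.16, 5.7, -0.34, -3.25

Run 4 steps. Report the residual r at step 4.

step 1: x_pred=2.4918  r=-6.6518  x^+=-2.7764  v^+=-3.2000  a^+=-1.6863
step 2: x_pred=-8.7981  r=14.4981  x^+=2.6844  v^+=-0.3057  a^+=1.1609
step 3: x_pred=3.3680  r=-3.7080  x^+=0.4313  v^+=-0.0390  a^+=0.4327
step 4: x_pred=0.7895  r=-4.0395  x^+=-2.4098  v^+=-0.8966  a^+=-0.3606

resid = -4.0395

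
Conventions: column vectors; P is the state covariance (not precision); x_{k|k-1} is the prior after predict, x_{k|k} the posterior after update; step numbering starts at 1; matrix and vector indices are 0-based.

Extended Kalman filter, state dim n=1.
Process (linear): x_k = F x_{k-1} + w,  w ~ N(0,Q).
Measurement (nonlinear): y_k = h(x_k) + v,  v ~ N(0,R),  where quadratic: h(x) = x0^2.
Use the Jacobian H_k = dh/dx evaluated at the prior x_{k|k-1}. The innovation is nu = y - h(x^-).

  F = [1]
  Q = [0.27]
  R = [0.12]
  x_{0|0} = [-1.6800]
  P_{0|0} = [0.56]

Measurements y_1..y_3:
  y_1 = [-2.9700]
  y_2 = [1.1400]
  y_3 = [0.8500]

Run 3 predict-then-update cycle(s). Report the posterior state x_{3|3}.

x_post = [0.9214]

step 1: x^-=[-1.6800]  P^-=[0.8300]  H_jac=[-3.3600]  S=[9.4904]  K=[-0.2939]  nu=[-5.7924]  x^+=[0.0221]  P^+=[0.0105]
step 2: x^-=[0.0221]  P^-=[0.2805]  H_jac=[0.0443]  S=[0.1205]  K=[0.1030]  nu=[1.1395]  x^+=[0.1395]  P^+=[0.2792]
step 3: x^-=[0.1395]  P^-=[0.5492]  H_jac=[0.2790]  S=[0.1627]  K=[0.9415]  nu=[0.8305]  x^+=[0.9214]  P^+=[0.4050]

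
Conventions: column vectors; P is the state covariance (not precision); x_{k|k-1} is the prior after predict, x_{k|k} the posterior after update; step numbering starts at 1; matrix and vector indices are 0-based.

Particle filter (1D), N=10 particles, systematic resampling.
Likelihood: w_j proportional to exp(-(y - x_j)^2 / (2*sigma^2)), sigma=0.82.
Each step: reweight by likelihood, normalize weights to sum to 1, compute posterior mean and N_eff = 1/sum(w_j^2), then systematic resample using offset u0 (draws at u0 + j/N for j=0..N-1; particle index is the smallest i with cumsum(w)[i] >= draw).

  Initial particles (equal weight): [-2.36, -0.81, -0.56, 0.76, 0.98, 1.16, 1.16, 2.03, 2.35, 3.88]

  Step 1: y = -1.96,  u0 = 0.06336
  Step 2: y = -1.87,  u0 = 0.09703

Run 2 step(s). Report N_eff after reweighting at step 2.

N_eff = 8.7800

step 1: w=[0.5912, 0.2491, 0.1550, 0.0027, 0.0011, 0.0005, 0.0005, 0.0000, 0.0000, 0.0000]  mean=-1.6795  Neff=2.2960  idx=[0, 0, 0, 0, 0, 0, 1, 1, 2, 2]
step 2: w=[0.1298, 0.1298, 0.1298, 0.1298, 0.1298, 0.1298, 0.0673, 0.0673, 0.0433, 0.0433]  mean=-1.9955  Neff=8.7800  idx=[0, 1, 2, 3, 3, 4, 5, 6, 7, 9]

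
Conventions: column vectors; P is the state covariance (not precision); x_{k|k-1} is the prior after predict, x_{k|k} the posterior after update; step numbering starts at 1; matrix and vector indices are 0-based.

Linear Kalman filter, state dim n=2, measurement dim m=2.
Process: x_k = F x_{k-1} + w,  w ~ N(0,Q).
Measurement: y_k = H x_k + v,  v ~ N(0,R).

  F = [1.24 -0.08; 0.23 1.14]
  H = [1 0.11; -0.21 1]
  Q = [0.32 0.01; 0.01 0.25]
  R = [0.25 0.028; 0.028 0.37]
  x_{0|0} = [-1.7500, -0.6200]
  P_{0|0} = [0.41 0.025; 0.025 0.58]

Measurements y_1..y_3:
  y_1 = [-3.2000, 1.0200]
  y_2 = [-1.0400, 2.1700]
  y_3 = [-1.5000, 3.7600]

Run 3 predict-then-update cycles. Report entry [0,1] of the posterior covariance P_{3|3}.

P_post[0,1] = 0.0243

step 1: x^-=[-2.1204, -1.1093]  P^-=[0.9492 0.1089; 0.1089 1.0386]  S=[1.2357 0.0493; 0.0493 1.4047]  K=[0.7815 -0.0918; 0.1519 0.7177]  nu=[-0.9576, 1.6840]  x^+=[-3.0233, -0.0461]  P^+=[0.1897 0.0278; 0.0278 0.2756]
step 2: x^-=[-3.7452, -0.7479]  P^-=[0.6080 0.0777; 0.0777 0.6328]  S=[0.8828 0.0458; 0.0458 0.9970]  K=[0.7027 -0.0824; 0.1351 0.6122]  nu=[2.7875, 2.1314]  x^+=[-1.9621, 0.9334]  P^+=[0.1706 0.0250; 0.0250 0.2355]
step 3: x^-=[-2.5077, 0.6128]  P^-=[0.5789 0.0721; 0.0721 0.5782]  S=[0.8517 0.0404; 0.0404 0.9435]  K=[0.6929 -0.0822; 0.1312 0.5912]  nu=[0.9403, 2.6206]  x^+=[-2.0715, 2.2855]  P^+=[0.1682 0.0243; 0.0243 0.2275]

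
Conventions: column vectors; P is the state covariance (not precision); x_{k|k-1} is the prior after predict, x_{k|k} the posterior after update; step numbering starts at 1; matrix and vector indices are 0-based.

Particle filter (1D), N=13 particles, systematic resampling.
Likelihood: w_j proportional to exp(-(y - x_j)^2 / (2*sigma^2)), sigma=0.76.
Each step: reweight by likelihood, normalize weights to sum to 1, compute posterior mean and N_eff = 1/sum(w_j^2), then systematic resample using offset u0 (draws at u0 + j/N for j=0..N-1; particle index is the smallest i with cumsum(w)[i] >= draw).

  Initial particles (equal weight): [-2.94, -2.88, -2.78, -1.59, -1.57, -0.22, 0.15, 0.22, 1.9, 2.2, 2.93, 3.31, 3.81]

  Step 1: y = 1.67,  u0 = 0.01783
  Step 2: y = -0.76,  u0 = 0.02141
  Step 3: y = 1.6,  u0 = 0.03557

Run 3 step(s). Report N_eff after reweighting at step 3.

N_eff = 9.5171

step 1: w=[0.0000, 0.0000, 0.0000, 0.0000, 0.0000, 0.0185, 0.0552, 0.0661, 0.3896, 0.3198, 0.1032, 0.0398, 0.0077]  mean=1.9259  Neff=3.6480  idx=[5, 7, 8, 8, 8, 8, 8, 9, 9, 9, 9, 10, 10]
step 2: w=[0.6340, 0.3554, 0.0018, 0.0018, 0.0018, 0.0018, 0.0018, 0.0004, 0.0004, 0.0004, 0.0004, 0.0000, 0.0000]  mean=-0.0407  Neff=1.8929  idx=[0, 0, 0, 0, 0, 0, 0, 0, 1, 1, 1, 1, 1]
step 3: w=[0.0401, 0.0401, 0.0401, 0.0401, 0.0401, 0.0401, 0.0401, 0.0401, 0.1358, 0.1358, 0.1358, 0.1358, 0.1358]  mean=0.0787  Neff=9.5171  idx=[0, 2, 4, 6, 8, 8, 9, 9, 10, 10, 11, 12, 12]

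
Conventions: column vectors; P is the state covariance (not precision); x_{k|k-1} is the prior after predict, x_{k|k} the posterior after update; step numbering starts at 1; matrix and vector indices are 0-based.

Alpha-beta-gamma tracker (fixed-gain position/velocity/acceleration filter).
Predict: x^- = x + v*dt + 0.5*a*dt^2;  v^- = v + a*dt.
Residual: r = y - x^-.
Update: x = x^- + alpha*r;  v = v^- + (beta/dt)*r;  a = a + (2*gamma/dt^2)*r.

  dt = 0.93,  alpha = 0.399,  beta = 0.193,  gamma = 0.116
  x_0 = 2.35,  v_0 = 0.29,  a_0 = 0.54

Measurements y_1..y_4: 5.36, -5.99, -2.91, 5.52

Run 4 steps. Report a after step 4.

a_post = -0.0571

step 1: x_pred=2.8532  r=2.5068  x^+=3.8534  v^+=1.3124  a^+=1.2124
step 2: x_pred=5.5983  r=-11.5883  x^+=0.9746  v^+=0.0351  a^+=-1.8960
step 3: x_pred=0.1873  r=-3.0973  x^+=-1.0485  v^+=-2.3710  a^+=-2.7268
step 4: x_pred=-4.4328  r=9.9528  x^+=-0.4616  v^+=-2.8415  a^+=-0.0571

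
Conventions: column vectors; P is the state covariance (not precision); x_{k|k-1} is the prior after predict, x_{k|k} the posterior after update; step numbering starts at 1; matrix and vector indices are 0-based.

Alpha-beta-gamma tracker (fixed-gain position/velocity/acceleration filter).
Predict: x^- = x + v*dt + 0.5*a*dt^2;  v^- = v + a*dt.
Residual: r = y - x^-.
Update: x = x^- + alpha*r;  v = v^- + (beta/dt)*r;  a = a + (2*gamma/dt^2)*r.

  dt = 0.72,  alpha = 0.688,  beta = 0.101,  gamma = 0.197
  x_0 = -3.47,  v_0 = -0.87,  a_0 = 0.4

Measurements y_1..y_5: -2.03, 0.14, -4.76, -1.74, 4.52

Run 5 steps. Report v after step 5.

step 1: x_pred=-3.9927  r=1.9627  x^+=-2.6424  v^+=-0.3067  a^+=1.8917
step 2: x_pred=-2.3728  r=2.5128  x^+=-0.6440  v^+=1.4079  a^+=3.8016
step 3: x_pred=1.3550  r=-6.1150  x^+=-2.8521  v^+=3.2872  a^+=-0.8460
step 4: x_pred=-0.7046  r=-1.0354  x^+=-1.4170  v^+=2.5328  a^+=-1.6330
step 5: x_pred=-0.0166  r=4.5366  x^+=3.1046  v^+=1.9935  a^+=1.8150

v_post = 1.9935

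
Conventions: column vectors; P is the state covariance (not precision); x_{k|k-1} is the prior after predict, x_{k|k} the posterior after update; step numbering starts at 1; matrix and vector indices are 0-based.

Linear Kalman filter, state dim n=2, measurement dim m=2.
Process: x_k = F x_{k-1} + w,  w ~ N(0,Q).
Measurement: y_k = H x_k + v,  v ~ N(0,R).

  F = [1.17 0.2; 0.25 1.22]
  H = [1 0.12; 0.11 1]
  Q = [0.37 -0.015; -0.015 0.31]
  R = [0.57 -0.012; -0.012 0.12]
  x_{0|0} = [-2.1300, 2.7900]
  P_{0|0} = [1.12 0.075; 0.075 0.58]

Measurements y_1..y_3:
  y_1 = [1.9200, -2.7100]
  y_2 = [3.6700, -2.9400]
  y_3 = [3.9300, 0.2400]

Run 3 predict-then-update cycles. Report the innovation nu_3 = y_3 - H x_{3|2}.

innov = [2.1240, 3.0120]

step 1: x^-=[-1.9341, 2.8713]  P^-=[1.9615 0.5649; 0.5649 1.2890]  S=[2.6856 0.9308; 0.9308 1.5570]  K=[0.7339 0.0627; -0.0414 0.8925]  nu=[3.5095, -5.3685]  x^+=[0.3051, -2.0656]  P^+=[0.4233 -0.0479; -0.0479 0.1129]
step 2: x^-=[-0.0561, -2.4437]  P^-=[0.9316 0.0657; 0.0657 0.4753]  S=[1.5242 0.2140; 0.2140 0.6210]  K=[0.6078 0.0613; -0.0301 0.7873]  nu=[4.0194, -0.4901]  x^+=[2.3567, -2.9504]  P^+=[0.3503 -0.0385; -0.0385 0.0991]
step 3: x^-=[2.1672, -3.0104]  P^-=[0.8355 0.0548; 0.0548 0.4559]  S=[1.4252 0.1901; 0.1901 0.5981]  K=[0.5828 0.0600; -0.0274 0.7811]  nu=[2.1240, 3.0120]  x^+=[3.5859, -0.7159]  P^+=[0.3359 -0.0367; -0.0367 0.0981]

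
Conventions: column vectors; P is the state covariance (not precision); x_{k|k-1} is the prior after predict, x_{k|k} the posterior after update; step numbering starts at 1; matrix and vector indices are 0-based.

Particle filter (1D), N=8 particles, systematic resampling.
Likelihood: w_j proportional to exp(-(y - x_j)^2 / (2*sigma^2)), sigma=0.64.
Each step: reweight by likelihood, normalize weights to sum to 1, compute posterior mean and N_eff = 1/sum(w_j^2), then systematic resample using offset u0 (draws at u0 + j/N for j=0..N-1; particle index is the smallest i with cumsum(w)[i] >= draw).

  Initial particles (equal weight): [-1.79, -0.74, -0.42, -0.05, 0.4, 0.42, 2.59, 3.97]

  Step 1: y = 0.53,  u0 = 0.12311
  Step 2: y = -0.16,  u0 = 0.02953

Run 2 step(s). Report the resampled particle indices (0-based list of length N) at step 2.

step 1: w=[0.0005, 0.0449, 0.1070, 0.2135, 0.3153, 0.3171, 0.0018, 0.0000]  mean=0.1743  Neff=3.8612  idx=[2, 3, 4, 4, 4, 5, 5, 5]
step 2: w=[0.1550, 0.1658, 0.1148, 0.1148, 0.1148, 0.1116, 0.1116, 0.1116]  mean=0.2050  Neff=7.7872  idx=[0, 0, 1, 2, 3, 4, 6, 7]

resampled_idx = [0, 0, 1, 2, 3, 4, 6, 7]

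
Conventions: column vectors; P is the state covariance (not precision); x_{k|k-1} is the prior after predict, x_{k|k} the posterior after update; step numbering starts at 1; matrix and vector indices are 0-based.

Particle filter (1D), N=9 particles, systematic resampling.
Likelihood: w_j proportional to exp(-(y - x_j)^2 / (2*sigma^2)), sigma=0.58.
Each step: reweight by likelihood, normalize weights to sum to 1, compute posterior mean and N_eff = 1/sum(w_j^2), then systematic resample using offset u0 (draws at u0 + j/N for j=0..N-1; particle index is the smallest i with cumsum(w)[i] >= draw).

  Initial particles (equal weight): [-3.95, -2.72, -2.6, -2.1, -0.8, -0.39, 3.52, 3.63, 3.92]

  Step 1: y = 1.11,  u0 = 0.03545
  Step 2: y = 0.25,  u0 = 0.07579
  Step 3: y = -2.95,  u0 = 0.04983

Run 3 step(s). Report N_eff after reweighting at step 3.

N_eff = 9.0000

step 1: w=[0.0000, 0.0000, 0.0000, 0.0000, 0.1105, 0.8828, 0.0045, 0.0020, 0.0002]  mean=-0.4090  Neff=1.2632  idx=[4, 5, 5, 5, 5, 5, 5, 5, 5]
step 2: w=[0.0427, 0.1197, 0.1197, 0.1197, 0.1197, 0.1197, 0.1197, 0.1197, 0.1197]  mean=-0.4075  Neff=8.5931  idx=[1, 2, 3, 4, 4, 5, 6, 7, 8]
step 3: w=[0.1111, 0.1111, 0.1111, 0.1111, 0.1111, 0.1111, 0.1111, 0.1111, 0.1111]  mean=-0.3900  Neff=9.0000  idx=[0, 1, 2, 3, 4, 5, 6, 7, 8]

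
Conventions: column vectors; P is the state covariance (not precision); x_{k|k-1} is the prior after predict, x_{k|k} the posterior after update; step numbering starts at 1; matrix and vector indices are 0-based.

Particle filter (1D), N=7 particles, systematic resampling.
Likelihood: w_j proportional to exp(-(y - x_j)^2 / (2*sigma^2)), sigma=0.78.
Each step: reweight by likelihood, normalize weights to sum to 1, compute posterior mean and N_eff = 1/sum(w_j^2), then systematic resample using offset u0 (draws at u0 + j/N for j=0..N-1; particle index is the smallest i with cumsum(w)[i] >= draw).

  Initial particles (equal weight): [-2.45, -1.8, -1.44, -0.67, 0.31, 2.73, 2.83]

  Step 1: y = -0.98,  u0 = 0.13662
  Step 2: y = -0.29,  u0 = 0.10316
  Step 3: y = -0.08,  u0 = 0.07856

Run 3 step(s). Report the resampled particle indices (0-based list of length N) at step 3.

resampled_idx = [1, 2, 3, 4, 5, 5, 6]

step 1: w=[0.0613, 0.2082, 0.3040, 0.3343, 0.0922, 0.0000, 0.0000]  mean=-1.1581  Neff=3.8489  idx=[1, 2, 2, 2, 3, 3, 4]
step 2: w=[0.0417, 0.0915, 0.0915, 0.0915, 0.2410, 0.2410, 0.2018]  mean=-0.7307  Neff=5.4425  idx=[1, 3, 4, 4, 5, 6, 6]
step 3: w=[0.0491, 0.0491, 0.1686, 0.1686, 0.1686, 0.1980, 0.1980]  mean=-0.3574  Neff=5.9339  idx=[1, 2, 3, 4, 5, 5, 6]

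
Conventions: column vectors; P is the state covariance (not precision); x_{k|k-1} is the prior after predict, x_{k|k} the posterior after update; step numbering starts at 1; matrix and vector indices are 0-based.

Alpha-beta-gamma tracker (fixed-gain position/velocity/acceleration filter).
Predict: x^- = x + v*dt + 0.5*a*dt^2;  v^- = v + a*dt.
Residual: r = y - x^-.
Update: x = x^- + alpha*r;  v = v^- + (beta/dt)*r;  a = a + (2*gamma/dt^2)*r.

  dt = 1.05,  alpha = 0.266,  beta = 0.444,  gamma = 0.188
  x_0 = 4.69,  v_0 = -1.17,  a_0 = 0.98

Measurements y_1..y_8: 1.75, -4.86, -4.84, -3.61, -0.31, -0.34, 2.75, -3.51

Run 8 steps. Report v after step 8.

v_post = 6.7887

step 1: x_pred=4.0017  r=-2.2517  x^+=3.4028  v^+=-1.0932  a^+=0.2121
step 2: x_pred=2.3719  r=-7.2319  x^+=0.4482  v^+=-3.9285  a^+=-2.2543
step 3: x_pred=-4.9195  r=0.0795  x^+=-4.8983  v^+=-6.2620  a^+=-2.2272
step 4: x_pred=-12.7011  r=9.0911  x^+=-10.2829  v^+=-4.7563  a^+=0.8733
step 5: x_pred=-14.7956  r=14.4856  x^+=-10.9424  v^+=2.2860  a^+=5.8135
step 6: x_pred=-5.3375  r=4.9975  x^+=-4.0081  v^+=10.5033  a^+=7.5178
step 7: x_pred=11.1646  r=-8.4146  x^+=8.9263  v^+=14.8389  a^+=4.6481
step 8: x_pred=27.0694  r=-30.5794  x^+=18.9353  v^+=6.7887  a^+=-5.7808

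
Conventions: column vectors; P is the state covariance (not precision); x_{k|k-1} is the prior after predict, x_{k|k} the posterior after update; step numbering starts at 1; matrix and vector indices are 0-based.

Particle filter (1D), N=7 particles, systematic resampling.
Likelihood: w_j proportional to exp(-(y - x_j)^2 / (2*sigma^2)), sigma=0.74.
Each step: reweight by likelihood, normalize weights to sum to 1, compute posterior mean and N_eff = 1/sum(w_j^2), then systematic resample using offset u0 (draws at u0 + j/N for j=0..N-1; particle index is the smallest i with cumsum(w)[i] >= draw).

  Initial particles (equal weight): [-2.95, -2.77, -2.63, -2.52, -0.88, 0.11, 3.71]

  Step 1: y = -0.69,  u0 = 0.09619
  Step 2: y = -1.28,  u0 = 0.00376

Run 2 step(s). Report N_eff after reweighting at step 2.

step 1: w=[0.0058, 0.0118, 0.0197, 0.0288, 0.5926, 0.3414, 0.0000]  mean=-0.6579  Neff=2.1319  idx=[4, 4, 4, 4, 5, 5, 5]
step 2: w=[0.2176, 0.2176, 0.2176, 0.2176, 0.0432, 0.0432, 0.0432]  mean=-0.7518  Neff=5.1270  idx=[0, 0, 1, 1, 2, 3, 3]

N_eff = 5.1270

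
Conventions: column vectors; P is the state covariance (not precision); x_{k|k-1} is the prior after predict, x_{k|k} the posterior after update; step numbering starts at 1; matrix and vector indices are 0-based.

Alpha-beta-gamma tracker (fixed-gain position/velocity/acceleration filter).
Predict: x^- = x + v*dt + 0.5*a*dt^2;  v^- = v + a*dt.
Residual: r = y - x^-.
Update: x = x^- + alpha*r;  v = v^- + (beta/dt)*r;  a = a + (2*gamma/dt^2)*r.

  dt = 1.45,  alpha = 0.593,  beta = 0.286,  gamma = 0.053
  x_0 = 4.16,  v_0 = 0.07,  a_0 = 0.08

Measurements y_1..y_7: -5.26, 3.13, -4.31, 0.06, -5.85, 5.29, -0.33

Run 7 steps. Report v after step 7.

v_post = 1.2854

step 1: x_pred=4.3456  r=-9.6056  x^+=-1.3505  v^+=-1.7086  a^+=-0.4043
step 2: x_pred=-4.2530  r=7.3830  x^+=0.1251  v^+=-0.8386  a^+=-0.0321
step 3: x_pred=-1.1245  r=-3.1855  x^+=-3.0135  v^+=-1.5134  a^+=-0.1927
step 4: x_pred=-5.4104  r=5.4704  x^+=-2.1665  v^+=-0.7137  a^+=0.0831
step 5: x_pred=-3.1140  r=-2.7360  x^+=-4.7364  v^+=-1.1328  a^+=-0.0548
step 6: x_pred=-6.4366  r=11.7266  x^+=0.5173  v^+=1.1007  a^+=0.5364
step 7: x_pred=2.6772  r=-3.0072  x^+=0.8939  v^+=1.2854  a^+=0.3848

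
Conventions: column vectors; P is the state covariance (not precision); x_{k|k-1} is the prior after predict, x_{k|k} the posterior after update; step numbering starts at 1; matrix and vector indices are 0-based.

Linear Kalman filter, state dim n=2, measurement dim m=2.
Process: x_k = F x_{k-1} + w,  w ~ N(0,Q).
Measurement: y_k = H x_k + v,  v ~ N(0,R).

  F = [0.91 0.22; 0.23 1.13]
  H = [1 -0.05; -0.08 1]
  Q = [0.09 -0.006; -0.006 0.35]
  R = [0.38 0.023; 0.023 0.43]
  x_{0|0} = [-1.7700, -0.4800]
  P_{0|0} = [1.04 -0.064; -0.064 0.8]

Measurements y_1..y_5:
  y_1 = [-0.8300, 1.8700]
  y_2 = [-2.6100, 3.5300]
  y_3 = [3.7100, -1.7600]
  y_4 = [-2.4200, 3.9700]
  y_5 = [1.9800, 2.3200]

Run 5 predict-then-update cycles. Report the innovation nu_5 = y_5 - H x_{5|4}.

step 1: x^-=[-1.7163, -0.9495]  P^-=[0.9643 0.3415; 0.3415 1.3933]  S=[1.3137 0.2191; 0.2191 1.7748]  K=[0.7109 0.0612; 0.0802 0.7597]  nu=[0.8388, 2.6822]  x^+=[-0.9558, 1.1556]  P^+=[0.2748 0.0647; 0.0647 0.3337]
step 2: x^-=[-0.6156, 1.0859]  P^-=[0.3596 0.2042; 0.2042 0.8242]  S=[0.7212 0.1581; 0.1581 1.2239]  K=[0.4662 0.0832; 0.0837 0.6493]  nu=[-1.9401, 2.3948]  x^+=[-1.3209, 2.4785]  P^+=[0.1821 0.0610; 0.0610 0.2860]
step 3: x^-=[-0.6568, 2.4969]  P^-=[0.2791 0.1691; 0.1691 0.7566]  S=[0.6441 0.1326; 0.1326 1.1613]  K=[0.4037 0.0803; 0.0738 0.6314]  nu=[4.4916, -4.3094]  x^+=[0.8104, 0.1073]  P^+=[0.1581 0.0564; 0.0564 0.2777]
step 4: x^-=[0.7611, 0.3077]  P^-=[0.2569 0.1570; 0.1570 0.7423]  S=[0.6231 0.1230; 0.1230 1.1488]  K=[0.3844 0.0776; 0.0685 0.6279]  nu=[-3.1657, 3.7232]  x^+=[-0.1669, 2.4285]  P^+=[0.1506 0.0543; 0.0543 0.2759]
step 5: x^-=[0.3824, 2.7058]  P^-=[0.2498 0.1527; 0.1527 0.7385]  S=[0.6164 0.1194; 0.1194 1.1457]  K=[0.3781 0.0764; 0.0663 0.6270]  nu=[1.7329, -0.3552]  x^+=[1.0104, 2.5981]  P^+=[0.1481 0.0534; 0.0534 0.2754]

innov = [1.7329, -0.3552]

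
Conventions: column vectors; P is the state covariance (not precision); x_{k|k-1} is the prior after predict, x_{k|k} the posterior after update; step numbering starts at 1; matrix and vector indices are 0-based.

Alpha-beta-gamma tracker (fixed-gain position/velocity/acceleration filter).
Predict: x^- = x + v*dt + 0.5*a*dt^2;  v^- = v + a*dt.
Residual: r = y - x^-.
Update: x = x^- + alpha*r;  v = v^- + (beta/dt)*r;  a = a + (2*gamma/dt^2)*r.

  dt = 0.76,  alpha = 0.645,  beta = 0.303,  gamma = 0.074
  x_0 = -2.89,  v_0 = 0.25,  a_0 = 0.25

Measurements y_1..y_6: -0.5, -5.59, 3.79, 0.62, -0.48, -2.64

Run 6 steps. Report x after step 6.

x_post = -1.0442

step 1: x_pred=-2.6278  r=2.1278  x^+=-1.2554  v^+=1.2883  a^+=0.7952
step 2: x_pred=-0.0466  r=-5.5434  x^+=-3.6221  v^+=-0.3174  a^+=-0.6252
step 3: x_pred=-4.0439  r=7.8339  x^+=1.0090  v^+=2.3307  a^+=1.3821
step 4: x_pred=3.1795  r=-2.5595  x^+=1.5286  v^+=2.3607  a^+=0.7263
step 5: x_pred=3.5325  r=-4.0125  x^+=0.9444  v^+=1.3129  a^+=-0.3018
step 6: x_pred=1.8551  r=-4.4951  x^+=-1.0442  v^+=-0.7086  a^+=-1.4536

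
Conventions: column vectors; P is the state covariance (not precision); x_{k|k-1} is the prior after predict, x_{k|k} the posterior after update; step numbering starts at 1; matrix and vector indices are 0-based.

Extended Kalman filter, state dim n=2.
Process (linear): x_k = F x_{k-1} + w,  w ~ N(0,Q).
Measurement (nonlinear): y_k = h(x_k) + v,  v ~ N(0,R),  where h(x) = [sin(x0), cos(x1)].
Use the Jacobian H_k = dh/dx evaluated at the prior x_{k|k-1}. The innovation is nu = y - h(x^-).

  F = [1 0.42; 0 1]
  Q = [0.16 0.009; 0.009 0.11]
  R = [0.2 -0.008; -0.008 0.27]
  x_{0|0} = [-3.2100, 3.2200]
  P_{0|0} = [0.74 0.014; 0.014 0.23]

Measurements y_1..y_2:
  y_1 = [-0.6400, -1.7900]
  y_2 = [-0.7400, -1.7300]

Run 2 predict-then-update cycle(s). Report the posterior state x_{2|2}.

step 1: x^-=[-1.8576, 3.2200]  P^-=[0.9523 0.1196; 0.1196 0.3400]  H_jac=[-0.2829 0.0000; 0.0000 0.0783]  S=[0.2762 -0.0107; -0.0107 0.2721]  K=[-0.9755 -0.0038; -0.1189 0.0932]  nu=[0.3192, -0.7931]  x^+=[-2.1660, 3.1081]  P^+=[0.6896 0.0867; 0.0867 0.3335]
step 2: x^-=[-0.8605, 3.1081]  P^-=[0.9812 0.2358; 0.2358 0.4435]  H_jac=[0.6520 0.0000; 0.0000 -0.0335]  S=[0.6171 -0.0131; -0.0131 0.2705]  K=[1.0371 0.0212; 0.2482 -0.0428]  nu=[0.0182, -0.7306]  x^+=[-0.8572, 3.1439]  P^+=[0.3179 0.0766; 0.0766 0.4047]

x_post = [-0.8572, 3.1439]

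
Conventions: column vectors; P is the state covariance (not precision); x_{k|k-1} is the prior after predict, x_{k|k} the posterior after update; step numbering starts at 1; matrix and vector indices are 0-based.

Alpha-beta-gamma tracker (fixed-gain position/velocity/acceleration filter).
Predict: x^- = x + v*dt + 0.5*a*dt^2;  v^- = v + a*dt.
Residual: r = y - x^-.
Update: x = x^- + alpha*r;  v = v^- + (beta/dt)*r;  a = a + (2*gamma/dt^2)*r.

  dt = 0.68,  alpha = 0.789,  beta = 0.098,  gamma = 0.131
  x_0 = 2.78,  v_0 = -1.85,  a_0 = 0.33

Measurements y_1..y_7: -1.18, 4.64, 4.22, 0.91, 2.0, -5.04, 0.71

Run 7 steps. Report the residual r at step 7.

step 1: x_pred=1.5983  r=-2.7783  x^+=-0.5938  v^+=-2.0260  a^+=-1.2442
step 2: x_pred=-2.2591  r=6.8991  x^+=3.1843  v^+=-1.8778  a^+=2.6649
step 3: x_pred=2.5235  r=1.6965  x^+=3.8620  v^+=0.1788  a^+=3.6261
step 4: x_pred=4.8220  r=-3.9120  x^+=1.7354  v^+=2.0808  a^+=1.4096
step 5: x_pred=3.4763  r=-1.4763  x^+=2.3115  v^+=2.8266  a^+=0.5731
step 6: x_pred=4.3661  r=-9.4061  x^+=-3.0553  v^+=1.8607  a^+=-4.7565
step 7: x_pred=-2.8898  r=3.5998  x^+=-0.0495  v^+=-0.8549  a^+=-2.7168

resid = 3.5998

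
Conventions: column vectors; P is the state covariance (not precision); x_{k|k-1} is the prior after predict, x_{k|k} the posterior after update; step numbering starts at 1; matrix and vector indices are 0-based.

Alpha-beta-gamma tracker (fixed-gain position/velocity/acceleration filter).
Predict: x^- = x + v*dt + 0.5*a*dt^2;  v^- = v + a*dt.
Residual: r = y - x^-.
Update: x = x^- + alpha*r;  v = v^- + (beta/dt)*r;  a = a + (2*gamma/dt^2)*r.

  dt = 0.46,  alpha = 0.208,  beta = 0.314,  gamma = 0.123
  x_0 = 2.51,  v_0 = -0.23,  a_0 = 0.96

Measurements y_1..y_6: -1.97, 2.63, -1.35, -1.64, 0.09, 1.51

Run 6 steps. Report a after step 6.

step 1: x_pred=2.5058  r=-4.4758  x^+=1.5748  v^+=-2.8436  a^+=-4.2434
step 2: x_pred=-0.1822  r=2.8122  x^+=0.4027  v^+=-2.8759  a^+=-0.9740
step 3: x_pred=-1.0232  r=-0.3268  x^+=-1.0912  v^+=-3.5470  a^+=-1.3539
step 4: x_pred=-2.8661  r=1.2261  x^+=-2.6111  v^+=-3.3329  a^+=0.0715
step 5: x_pred=-4.1366  r=4.2266  x^+=-3.2575  v^+=-0.4149  a^+=4.9853
step 6: x_pred=-2.9209  r=4.4309  x^+=-1.9993  v^+=4.9029  a^+=10.1365

a_post = 10.1365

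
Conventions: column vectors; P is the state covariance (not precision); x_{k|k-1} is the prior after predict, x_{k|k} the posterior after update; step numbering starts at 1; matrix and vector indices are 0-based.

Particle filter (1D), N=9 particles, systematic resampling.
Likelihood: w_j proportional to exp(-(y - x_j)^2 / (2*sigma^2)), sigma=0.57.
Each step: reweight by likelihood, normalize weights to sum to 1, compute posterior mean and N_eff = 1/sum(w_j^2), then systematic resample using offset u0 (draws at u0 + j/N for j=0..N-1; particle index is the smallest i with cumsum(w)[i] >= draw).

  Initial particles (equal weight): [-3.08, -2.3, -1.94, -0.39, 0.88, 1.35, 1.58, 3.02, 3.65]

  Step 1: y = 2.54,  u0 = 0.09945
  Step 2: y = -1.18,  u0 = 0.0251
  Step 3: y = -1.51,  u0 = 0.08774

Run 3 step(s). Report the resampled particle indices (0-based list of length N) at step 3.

step 1: w=[0.0000, 0.0000, 0.0000, 0.0000, 0.0118, 0.0926, 0.1983, 0.5744, 0.1229]  mean=2.6320  Neff=2.5442  idx=[5, 6, 7, 7, 7, 7, 7, 8, 8]
step 2: w=[0.8667, 0.1333, 0.0000, 0.0000, 0.0000, 0.0000, 0.0000, 0.0000, 0.0000]  mean=1.3807  Neff=1.3004  idx=[0, 0, 0, 0, 0, 0, 0, 0, 1]
step 3: w=[0.1231, 0.1231, 0.1231, 0.1231, 0.1231, 0.1231, 0.1231, 0.1231, 0.0150]  mean=1.3534  Neff=8.2301  idx=[0, 1, 2, 3, 4, 5, 6, 7, 7]

resampled_idx = [0, 1, 2, 3, 4, 5, 6, 7, 7]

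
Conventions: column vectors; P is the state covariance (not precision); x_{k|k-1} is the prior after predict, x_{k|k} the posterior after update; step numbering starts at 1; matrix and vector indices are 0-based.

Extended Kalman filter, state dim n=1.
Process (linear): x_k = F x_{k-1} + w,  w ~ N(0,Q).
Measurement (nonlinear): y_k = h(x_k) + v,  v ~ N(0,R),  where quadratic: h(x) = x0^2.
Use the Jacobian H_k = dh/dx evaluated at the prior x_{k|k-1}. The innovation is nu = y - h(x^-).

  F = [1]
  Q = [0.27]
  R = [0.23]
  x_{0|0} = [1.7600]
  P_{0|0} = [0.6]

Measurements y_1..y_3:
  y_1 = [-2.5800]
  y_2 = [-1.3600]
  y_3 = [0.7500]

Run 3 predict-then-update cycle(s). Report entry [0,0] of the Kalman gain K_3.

K[0,0] = -0.7477

step 1: x^-=[1.7600]  P^-=[0.8700]  H_jac=[3.5200]  S=[11.0096]  K=[0.2782]  nu=[-5.6776]  x^+=[0.1807]  P^+=[0.0182]
step 2: x^-=[0.1807]  P^-=[0.2882]  H_jac=[0.3615]  S=[0.2677]  K=[0.3892]  nu=[-1.3927]  x^+=[-0.3613]  P^+=[0.2476]
step 3: x^-=[-0.3613]  P^-=[0.5176]  H_jac=[-0.7226]  S=[0.5002]  K=[-0.7477]  nu=[0.6195]  x^+=[-0.8244]  P^+=[0.2380]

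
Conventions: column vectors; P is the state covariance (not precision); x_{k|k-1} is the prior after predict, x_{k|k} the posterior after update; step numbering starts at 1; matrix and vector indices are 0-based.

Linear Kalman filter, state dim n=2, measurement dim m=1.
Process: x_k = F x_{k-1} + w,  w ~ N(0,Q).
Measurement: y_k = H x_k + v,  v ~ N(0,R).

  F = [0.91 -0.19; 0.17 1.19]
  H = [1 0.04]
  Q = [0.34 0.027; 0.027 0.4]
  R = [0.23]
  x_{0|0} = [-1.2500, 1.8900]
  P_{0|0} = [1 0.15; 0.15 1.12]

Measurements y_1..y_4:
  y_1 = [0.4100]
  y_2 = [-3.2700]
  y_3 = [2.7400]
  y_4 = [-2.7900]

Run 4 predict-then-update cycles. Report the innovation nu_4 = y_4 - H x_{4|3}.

innov = [-3.9695]

step 1: x^-=[-1.4966, 2.0366]  P^-=[1.1567 0.0861; 0.0861 2.0756]  S=[1.3969]  K=[0.8305; 0.1210]  nu=[1.8251]  x^+=[0.0192, 2.2575]  P^+=[0.1932 -0.0544; -0.0544 2.0552]
step 2: x^-=[-0.4115, 2.6897]  P^-=[0.5930 -0.4649; -0.4649 3.2939]  S=[0.7911]  K=[0.7261; -0.4211]  nu=[-2.9661]  x^+=[-2.5651, 3.9389]  P^+=[0.1759 -0.2230; -0.2230 3.1536]
step 3: x^-=[-3.0827, 4.2512]  P^-=[0.6766 -0.8931; -0.8931 4.7807]  S=[0.8428]  K=[0.7604; -0.8327]  nu=[5.6526]  x^+=[1.2157, -0.4560]  P^+=[0.1893 -0.3594; -0.3594 4.1962]
step 4: x^-=[1.1930, -0.3360]  P^-=[0.7725 -1.2700; -1.2700 6.2023]  S=[0.9108]  K=[0.7924; -1.1220]  nu=[-3.9695]  x^+=[-1.9523, 4.1178]  P^+=[0.2007 -0.4603; -0.4603 5.0556]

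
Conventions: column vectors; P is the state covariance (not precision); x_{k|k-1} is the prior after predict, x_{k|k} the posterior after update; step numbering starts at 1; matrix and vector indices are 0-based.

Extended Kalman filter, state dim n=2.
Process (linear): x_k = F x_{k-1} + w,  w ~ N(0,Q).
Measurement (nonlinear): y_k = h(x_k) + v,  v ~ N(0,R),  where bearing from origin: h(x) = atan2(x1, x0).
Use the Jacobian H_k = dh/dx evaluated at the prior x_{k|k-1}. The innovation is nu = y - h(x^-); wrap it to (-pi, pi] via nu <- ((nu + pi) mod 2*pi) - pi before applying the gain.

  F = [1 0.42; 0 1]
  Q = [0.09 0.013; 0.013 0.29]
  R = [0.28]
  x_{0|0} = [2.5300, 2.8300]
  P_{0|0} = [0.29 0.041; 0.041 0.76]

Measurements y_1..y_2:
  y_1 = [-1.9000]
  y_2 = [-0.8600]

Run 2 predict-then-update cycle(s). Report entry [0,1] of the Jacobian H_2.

H_jac[0,1] = 0.1932

step 1: x^-=[3.7186, 2.8300]  P^-=[0.5485 0.3732; 0.3732 1.0500]  H_jac=[-0.1296 0.1703]  S=[0.3032]  K=[-0.0248; 0.4302]  nu=[-2.5505]  x^+=[3.7820, 1.7327]  P^+=[0.5483 0.3764; 0.3764 0.9939]
step 2: x^-=[4.5097, 1.7327]  P^-=[1.1298 0.8069; 0.8069 1.2839]  H_jac=[-0.0742 0.1932]  S=[0.3110]  K=[0.2316; 0.6050]  nu=[-1.2268]  x^+=[4.2256, 0.9904]  P^+=[1.1132 0.7633; 0.7633 1.1700]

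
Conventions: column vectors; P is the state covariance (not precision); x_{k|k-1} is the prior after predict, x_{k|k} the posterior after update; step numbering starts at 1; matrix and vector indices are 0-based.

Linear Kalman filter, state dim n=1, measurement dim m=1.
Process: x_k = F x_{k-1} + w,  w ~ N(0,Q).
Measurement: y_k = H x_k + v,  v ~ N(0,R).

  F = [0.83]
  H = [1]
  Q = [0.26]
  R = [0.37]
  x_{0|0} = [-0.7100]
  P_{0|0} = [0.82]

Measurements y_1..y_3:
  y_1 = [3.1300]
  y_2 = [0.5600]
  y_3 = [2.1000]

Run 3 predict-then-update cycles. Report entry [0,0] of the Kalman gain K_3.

step 1: x^-=[-0.5893]  P^-=[0.8249]  S=[1.1949]  K=[0.6904]  nu=[3.7193]  x^+=[1.9783]  P^+=[0.2554]
step 2: x^-=[1.6420]  P^-=[0.4360]  S=[0.8060]  K=[0.5409]  nu=[-1.0820]  x^+=[1.0567]  P^+=[0.2001]
step 3: x^-=[0.8771]  P^-=[0.3979]  S=[0.7679]  K=[0.5182]  nu=[1.2229]  x^+=[1.5107]  P^+=[0.1917]

K[0,0] = 0.5182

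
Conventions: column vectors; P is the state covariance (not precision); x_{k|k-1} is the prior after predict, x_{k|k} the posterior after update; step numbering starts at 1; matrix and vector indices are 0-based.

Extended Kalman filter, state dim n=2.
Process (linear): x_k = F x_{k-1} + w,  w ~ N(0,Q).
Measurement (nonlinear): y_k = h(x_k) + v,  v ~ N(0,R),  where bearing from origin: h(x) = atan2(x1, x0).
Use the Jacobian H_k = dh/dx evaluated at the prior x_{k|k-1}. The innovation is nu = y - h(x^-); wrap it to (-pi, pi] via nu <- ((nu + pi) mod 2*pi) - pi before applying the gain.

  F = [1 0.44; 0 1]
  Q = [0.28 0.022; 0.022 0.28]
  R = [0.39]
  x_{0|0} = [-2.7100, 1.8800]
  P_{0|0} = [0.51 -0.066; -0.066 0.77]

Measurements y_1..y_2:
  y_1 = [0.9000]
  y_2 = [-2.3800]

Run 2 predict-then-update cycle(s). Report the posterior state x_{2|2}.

x_post = [-1.7530, 2.1299]

step 1: x^-=[-1.8828, 1.8800]  P^-=[0.8810 0.2948; 0.2948 1.0500]  H_jac=[-0.2656 -0.2660]  S=[0.5680]  K=[-0.5499; -0.6294]  nu=[-1.4569]  x^+=[-1.0816, 2.7970]  P^+=[0.7092 0.0982; 0.0982 0.8250]
step 2: x^-=[0.1491, 2.7970]  P^-=[1.2353 0.4832; 0.4832 1.1050]  H_jac=[-0.3565 0.0190]  S=[0.5409]  K=[-0.7973; -0.2797]  nu=[2.3856]  x^+=[-1.7530, 2.1299]  P^+=[0.8915 0.3626; 0.3626 1.0626]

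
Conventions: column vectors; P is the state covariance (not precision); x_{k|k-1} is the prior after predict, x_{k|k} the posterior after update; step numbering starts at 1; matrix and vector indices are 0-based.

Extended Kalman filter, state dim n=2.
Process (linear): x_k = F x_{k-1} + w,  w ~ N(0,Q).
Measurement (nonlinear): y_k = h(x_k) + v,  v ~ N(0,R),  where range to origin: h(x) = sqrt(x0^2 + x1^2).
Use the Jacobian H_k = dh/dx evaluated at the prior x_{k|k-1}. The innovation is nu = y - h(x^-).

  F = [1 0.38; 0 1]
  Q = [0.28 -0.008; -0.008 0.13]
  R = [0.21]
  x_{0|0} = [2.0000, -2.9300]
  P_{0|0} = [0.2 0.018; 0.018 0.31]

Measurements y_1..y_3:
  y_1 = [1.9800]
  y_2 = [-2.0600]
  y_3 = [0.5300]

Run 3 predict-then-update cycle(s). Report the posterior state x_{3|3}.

x_post = [0.7103, 0.1957]

step 1: x^-=[0.8866, -2.9300]  P^-=[0.5384 0.1278; 0.1278 0.4400]  H_jac=[0.2896 -0.9571]  S=[0.5874]  K=[0.0572; -0.6539]  nu=[-1.0812]  x^+=[0.8247, -2.2230]  P^+=[0.5365 0.1498; 0.1498 0.1888]
step 2: x^-=[-0.0200, -2.2230]  P^-=[0.9576 0.2135; 0.2135 0.3188]  H_jac=[-0.0090 -1.0000]  S=[0.5327]  K=[-0.4170; -0.6021]  nu=[-4.2830]  x^+=[1.7661, 0.3557]  P^+=[0.8650 0.0798; 0.0798 0.1257]
step 3: x^-=[1.9012, 0.3557]  P^-=[1.2238 0.1196; 0.1196 0.2557]  H_jac=[0.9829 0.1839]  S=[1.4443]  K=[0.8481; 0.1139]  nu=[-1.4042]  x^+=[0.7103, 0.1957]  P^+=[0.1849 -0.0200; -0.0200 0.2370]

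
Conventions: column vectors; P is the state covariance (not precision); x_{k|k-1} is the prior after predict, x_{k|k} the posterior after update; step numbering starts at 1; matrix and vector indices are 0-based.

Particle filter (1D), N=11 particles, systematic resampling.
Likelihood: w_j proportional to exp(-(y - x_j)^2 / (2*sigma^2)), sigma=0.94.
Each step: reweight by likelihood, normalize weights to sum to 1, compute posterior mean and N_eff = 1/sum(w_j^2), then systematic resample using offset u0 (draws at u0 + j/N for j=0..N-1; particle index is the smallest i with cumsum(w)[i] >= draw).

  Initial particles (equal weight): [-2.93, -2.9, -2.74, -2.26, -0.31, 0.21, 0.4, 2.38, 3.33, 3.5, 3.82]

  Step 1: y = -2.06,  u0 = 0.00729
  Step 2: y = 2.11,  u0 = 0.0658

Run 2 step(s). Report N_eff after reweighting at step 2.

N_eff = 4.6341

step 1: w=[0.1955, 0.2012, 0.2309, 0.2933, 0.0530, 0.0162, 0.0098, 0.0000, 0.0000, 0.0000, 0.0000]  mean=-2.4611  Neff=4.5201  idx=[0, 0, 0, 1, 1, 2, 2, 3, 3, 3, 3]
step 2: w=[0.0065, 0.0065, 0.0065, 0.0078, 0.0078, 0.0189, 0.0189, 0.2317, 0.2317, 0.2317, 0.2317]  mean=-2.3013  Neff=4.6341  idx=[6, 7, 7, 8, 8, 8, 9, 9, 10, 10, 10]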